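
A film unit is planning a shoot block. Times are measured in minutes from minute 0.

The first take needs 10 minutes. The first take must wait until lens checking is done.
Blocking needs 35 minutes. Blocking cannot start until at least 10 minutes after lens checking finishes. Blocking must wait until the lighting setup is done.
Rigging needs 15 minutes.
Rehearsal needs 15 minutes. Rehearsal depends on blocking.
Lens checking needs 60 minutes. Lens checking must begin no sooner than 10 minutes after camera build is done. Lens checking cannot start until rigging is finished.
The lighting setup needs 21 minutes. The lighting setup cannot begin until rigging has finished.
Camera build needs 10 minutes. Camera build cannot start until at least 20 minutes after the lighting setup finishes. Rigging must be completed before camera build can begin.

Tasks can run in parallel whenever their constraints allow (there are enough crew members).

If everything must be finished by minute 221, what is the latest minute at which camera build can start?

Rehearsal has no dependents, so it just needs to finish by minute 221. Starting by 221 − 15 = minute 206 achieves that.
Blocking has to be done before rehearsal (must start by minute 206). That means finishing by minute 206, i.e. starting by 206 − 35 = minute 171.
Nothing follows the first take; the deadline of minute 221 is its only limit. It must start by 221 − 10 = minute 211.
Lens checking has several dependents: blocking (must start by minute 171, minus 10-minute gap → minute 161); the first take (must start by minute 211). The earliest of those limits is minute 161, so lens checking must start by 161 − 60 = minute 101.
Camera build feeds into lens checking (must start by minute 101, minus 10-minute gap → minute 91); so camera build must finish by minute 91 and therefore start by minute 81.

81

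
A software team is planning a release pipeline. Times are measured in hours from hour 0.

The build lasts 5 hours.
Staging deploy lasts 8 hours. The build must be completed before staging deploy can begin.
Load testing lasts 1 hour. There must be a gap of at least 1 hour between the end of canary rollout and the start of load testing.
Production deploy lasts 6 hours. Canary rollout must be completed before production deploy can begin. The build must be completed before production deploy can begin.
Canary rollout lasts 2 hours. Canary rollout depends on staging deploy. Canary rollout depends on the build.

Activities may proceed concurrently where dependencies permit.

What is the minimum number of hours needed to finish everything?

21

The build has no prerequisites, so it starts at hour 0 and finishes at hour 5.
Staging deploy cannot begin until the build (finishes hour 5). It runs from hour 5 to 5 + 8 = hour 13.
Canary rollout needs all of staging deploy (finishes hour 13); the build (finishes hour 5). That puts its earliest start at hour 13; it finishes at 13 + 2 = hour 15.
For production deploy: canary rollout (finishes hour 15); the build (finishes hour 5). Taking the maximum gives a start of hour 15, and it finishes at 15 + 6 = hour 21.
Load testing waits on canary rollout (finishes hour 15, plus 1-hour gap → hour 16), so it starts at hour 16 and finishes at 16 + 1 = hour 17.
All tasks are finished once the last one completes. Finish times: The build at 5, Staging deploy at 13, Canary rollout at 15, Load testing at 17, Production deploy at 21. The latest is hour 21.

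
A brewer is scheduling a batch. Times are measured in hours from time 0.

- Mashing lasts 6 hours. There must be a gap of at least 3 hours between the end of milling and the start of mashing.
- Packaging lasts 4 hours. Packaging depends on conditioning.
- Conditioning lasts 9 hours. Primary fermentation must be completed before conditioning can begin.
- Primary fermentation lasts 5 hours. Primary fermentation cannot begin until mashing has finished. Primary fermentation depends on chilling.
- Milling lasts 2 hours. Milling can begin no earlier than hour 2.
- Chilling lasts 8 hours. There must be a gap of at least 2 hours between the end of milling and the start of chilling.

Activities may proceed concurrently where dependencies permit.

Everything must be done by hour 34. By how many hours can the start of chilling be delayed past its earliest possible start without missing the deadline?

Milling waits on its own release at hour 2, so it starts at hour 2 and finishes at 2 + 2 = hour 4.
Chilling waits on milling (finishes hour 4, plus 2-hour gap → hour 6), so it starts at hour 6 and finishes at 6 + 8 = hour 14.

Working backward from the deadline:
Packaging must finish by hour 34; it takes 4 hours, so it must start by 34 − 4 = hour 30.
Conditioning feeds into packaging (must start by hour 30); so conditioning must finish by hour 30 and therefore start by hour 21.
Primary fermentation feeds into conditioning (must start by hour 21); so primary fermentation must finish by hour 21 and therefore start by hour 16.
Since primary fermentation (must start by hour 16) depends on it, chilling must finish by hour 16. Backing off its 8-hour duration gives a latest start of hour 8.
So chilling can start as early as hour 6 and as late as hour 8, giving 8 − 6 = 2 hours of slack.

2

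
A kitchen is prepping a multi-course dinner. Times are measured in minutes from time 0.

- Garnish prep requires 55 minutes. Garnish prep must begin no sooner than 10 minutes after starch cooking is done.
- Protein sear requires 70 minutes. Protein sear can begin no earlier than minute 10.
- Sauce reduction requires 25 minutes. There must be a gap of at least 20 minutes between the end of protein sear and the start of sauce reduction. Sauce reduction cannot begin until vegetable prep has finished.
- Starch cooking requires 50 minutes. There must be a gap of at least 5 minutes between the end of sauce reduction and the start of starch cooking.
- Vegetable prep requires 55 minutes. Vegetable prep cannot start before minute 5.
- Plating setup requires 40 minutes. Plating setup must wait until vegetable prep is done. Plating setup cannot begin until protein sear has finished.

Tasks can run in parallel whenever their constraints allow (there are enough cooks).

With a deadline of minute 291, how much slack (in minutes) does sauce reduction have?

46

After its own release at minute 5, vegetable prep can start at minute 5 and finishes at minute 60.
After its own release at minute 10, protein sear can start at minute 10 and finishes at minute 80.
Sauce reduction cannot start until protein sear (finishes minute 80, plus 20-minute gap → minute 100); vegetable prep (finishes minute 60). The controlling bound is minute 100, so sauce reduction finishes at 100 + 25 = minute 125.

Working backward from the deadline:
Garnish prep has no dependents, so it just needs to finish by minute 291. Starting by 291 − 55 = minute 236 achieves that.
Starch cooking feeds into garnish prep (must start by minute 236, minus 10-minute gap → minute 226); so starch cooking must finish by minute 226 and therefore start by minute 176.
Sauce reduction has to be done before starch cooking (must start by minute 176, minus 5-minute gap → minute 171). That means finishing by minute 171, i.e. starting by 171 − 25 = minute 146.
So sauce reduction can start as early as minute 100 and as late as minute 146, giving 146 − 100 = 46 minutes of slack.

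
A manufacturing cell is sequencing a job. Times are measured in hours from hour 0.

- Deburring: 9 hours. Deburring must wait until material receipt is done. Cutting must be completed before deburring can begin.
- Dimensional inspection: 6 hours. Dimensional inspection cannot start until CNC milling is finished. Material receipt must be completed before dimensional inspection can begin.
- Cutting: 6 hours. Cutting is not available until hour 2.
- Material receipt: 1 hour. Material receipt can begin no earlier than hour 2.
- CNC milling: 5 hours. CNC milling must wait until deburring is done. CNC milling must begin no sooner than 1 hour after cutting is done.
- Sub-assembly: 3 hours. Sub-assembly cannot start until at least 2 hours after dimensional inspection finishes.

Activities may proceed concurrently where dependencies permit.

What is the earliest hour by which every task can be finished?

Cutting cannot begin until its own release at hour 2. It runs from hour 2 to 2 + 6 = hour 8.
Material receipt waits on its own release at hour 2, so it starts at hour 2 and finishes at 2 + 1 = hour 3.
Deburring cannot start until material receipt (finishes hour 3); cutting (finishes hour 8). The controlling bound is hour 8, so deburring finishes at 8 + 9 = hour 17.
CNC milling needs all of deburring (finishes hour 17); cutting (finishes hour 8, plus 1-hour gap → hour 9). That puts its earliest start at hour 17; it finishes at 17 + 5 = hour 22.
Dimensional inspection needs all of CNC milling (finishes hour 22); material receipt (finishes hour 3). That puts its earliest start at hour 22; it finishes at 22 + 6 = hour 28.
Sub-assembly cannot begin until dimensional inspection (finishes hour 28, plus 2-hour gap → hour 30). It runs from hour 30 to 30 + 3 = hour 33.
All tasks are finished once the last one completes. Finish times: Material receipt at 3, Cutting at 8, Deburring at 17, CNC milling at 22, Dimensional inspection at 28, Sub-assembly at 33. The latest is hour 33.

33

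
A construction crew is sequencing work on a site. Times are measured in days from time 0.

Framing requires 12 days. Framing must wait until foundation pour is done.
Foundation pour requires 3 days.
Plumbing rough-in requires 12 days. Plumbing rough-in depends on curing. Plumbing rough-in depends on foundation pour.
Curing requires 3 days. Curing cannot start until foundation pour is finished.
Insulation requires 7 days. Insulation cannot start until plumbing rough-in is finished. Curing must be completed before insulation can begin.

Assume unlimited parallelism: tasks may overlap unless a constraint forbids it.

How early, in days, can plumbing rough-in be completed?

Foundation pour has no prerequisites, so it starts at day 0 and finishes at day 3.
Curing cannot begin until foundation pour (finishes day 3). It runs from day 3 to 3 + 3 = day 6.
Plumbing rough-in needs all of curing (finishes day 6); foundation pour (finishes day 3). That puts its earliest start at day 6; it finishes at 6 + 12 = day 18.

18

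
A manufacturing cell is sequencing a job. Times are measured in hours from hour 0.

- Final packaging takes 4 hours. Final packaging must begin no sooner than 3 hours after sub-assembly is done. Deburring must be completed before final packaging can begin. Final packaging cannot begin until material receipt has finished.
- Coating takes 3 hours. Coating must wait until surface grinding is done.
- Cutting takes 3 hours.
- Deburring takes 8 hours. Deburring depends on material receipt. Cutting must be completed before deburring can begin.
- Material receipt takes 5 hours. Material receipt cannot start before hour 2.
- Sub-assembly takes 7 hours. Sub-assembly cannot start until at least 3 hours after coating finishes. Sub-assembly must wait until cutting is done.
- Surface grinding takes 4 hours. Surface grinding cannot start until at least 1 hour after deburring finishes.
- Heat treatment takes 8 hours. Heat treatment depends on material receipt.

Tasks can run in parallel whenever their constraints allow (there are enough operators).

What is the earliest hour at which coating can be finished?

Cutting can start immediately at hour 0; it finishes at hour 3.
Material receipt waits on its own release at hour 2, so it starts at hour 2 and finishes at 2 + 5 = hour 7.
Deburring needs all of material receipt (finishes hour 7); cutting (finishes hour 3). That puts its earliest start at hour 7; it finishes at 7 + 8 = hour 15.
Surface grinding waits on deburring (finishes hour 15, plus 1-hour gap → hour 16), so it starts at hour 16 and finishes at 16 + 4 = hour 20.
Coating waits on surface grinding (finishes hour 20), so it starts at hour 20 and finishes at 20 + 3 = hour 23.

23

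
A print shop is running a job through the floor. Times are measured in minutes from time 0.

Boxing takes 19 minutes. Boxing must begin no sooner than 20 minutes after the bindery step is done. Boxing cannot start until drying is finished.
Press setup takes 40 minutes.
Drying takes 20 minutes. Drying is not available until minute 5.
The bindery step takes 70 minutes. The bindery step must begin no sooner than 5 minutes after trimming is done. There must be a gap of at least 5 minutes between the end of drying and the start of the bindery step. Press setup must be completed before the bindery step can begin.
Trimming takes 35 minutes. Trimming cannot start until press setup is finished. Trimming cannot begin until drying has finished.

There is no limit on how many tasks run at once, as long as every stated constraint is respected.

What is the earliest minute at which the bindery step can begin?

Drying cannot begin until its own release at minute 5. It runs from minute 5 to 5 + 20 = minute 25.
Press setup can start immediately at minute 0; it finishes at minute 40.
Trimming cannot start until press setup (finishes minute 40); drying (finishes minute 25). The controlling bound is minute 40, so trimming finishes at 40 + 35 = minute 75.
The bindery step waits on trimming (finishes minute 75, plus 5-minute gap → minute 80); drying (finishes minute 25, plus 5-minute gap → minute 30); press setup (finishes minute 40). The latest of these is minute 80, which is the earliest the bindery step can start.

80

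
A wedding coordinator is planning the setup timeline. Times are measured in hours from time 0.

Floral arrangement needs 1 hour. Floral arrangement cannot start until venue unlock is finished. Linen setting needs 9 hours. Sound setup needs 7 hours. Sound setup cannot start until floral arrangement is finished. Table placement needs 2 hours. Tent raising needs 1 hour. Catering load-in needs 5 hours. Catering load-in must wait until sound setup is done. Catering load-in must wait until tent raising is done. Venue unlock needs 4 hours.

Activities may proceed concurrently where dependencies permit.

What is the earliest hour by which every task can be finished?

Nothing blocks linen setting, so it runs from hour 0 to hour 9.
Table placement has no prerequisites, so it starts at hour 0 and finishes at hour 2.
Tent raising can start immediately at hour 0; it finishes at hour 1.
Venue unlock can start immediately at hour 0; it finishes at hour 4.
After venue unlock (finishes hour 4), floral arrangement can start at hour 4 and finishes at hour 5.
After floral arrangement (finishes hour 5), sound setup can start at hour 5 and finishes at hour 12.
Catering load-in needs all of sound setup (finishes hour 12); tent raising (finishes hour 1). That puts its earliest start at hour 12; it finishes at 12 + 5 = hour 17.
All tasks are finished once the last one completes. Finish times: Venue unlock at 4, Tent raising at 1, Table placement at 2, Linen setting at 9, Floral arrangement at 5, Sound setup at 12, Catering load-in at 17. The latest is hour 17.

17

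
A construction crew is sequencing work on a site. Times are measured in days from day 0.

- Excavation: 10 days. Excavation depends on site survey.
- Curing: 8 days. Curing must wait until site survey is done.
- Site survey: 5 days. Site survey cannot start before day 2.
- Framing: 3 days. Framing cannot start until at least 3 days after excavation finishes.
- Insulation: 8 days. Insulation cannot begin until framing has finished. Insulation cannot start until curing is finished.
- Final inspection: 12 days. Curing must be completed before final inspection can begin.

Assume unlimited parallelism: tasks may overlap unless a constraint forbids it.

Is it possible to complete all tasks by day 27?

No

Site survey waits on its own release at day 2, so it starts at day 2 and finishes at 2 + 5 = day 7.
Curing cannot begin until site survey (finishes day 7). It runs from day 7 to 7 + 8 = day 15.
After curing (finishes day 15), final inspection can start at day 15 and finishes at day 27.
After site survey (finishes day 7), excavation can start at day 7 and finishes at day 17.
Framing waits on excavation (finishes day 17, plus 3-day gap → day 20), so it starts at day 20 and finishes at 20 + 3 = day 23.
Insulation has to wait for framing (finishes day 23); curing (finishes day 15). The latest of these is day 23, so insulation runs day 23 to 23 + 8 = day 31.
The earliest everything can be done is day 31, which is after the deadline of 27, so it is not possible.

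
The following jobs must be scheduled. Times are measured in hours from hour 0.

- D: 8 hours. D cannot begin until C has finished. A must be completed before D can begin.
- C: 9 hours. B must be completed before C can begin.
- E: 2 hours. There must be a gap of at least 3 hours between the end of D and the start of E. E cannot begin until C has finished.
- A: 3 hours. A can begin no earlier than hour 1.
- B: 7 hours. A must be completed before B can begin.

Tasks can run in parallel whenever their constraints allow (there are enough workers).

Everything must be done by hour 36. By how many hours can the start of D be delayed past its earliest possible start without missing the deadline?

3

After its own release at hour 1, A can start at hour 1 and finishes at hour 4.
After A (finishes hour 4), B can start at hour 4 and finishes at hour 11.
After B (finishes hour 11), C can start at hour 11 and finishes at hour 20.
For D: C (finishes hour 20); A (finishes hour 4). Taking the maximum gives a start of hour 20, and it finishes at 20 + 8 = hour 28.

Working backward from the deadline:
E has no dependents, so it just needs to finish by hour 36. Starting by 36 − 2 = hour 34 achieves that.
Since E (must start by hour 34, minus 3-hour gap → hour 31) depends on it, D must finish by hour 31. Backing off its 8-hour duration gives a latest start of hour 23.
So D can start as early as hour 20 and as late as hour 23, giving 23 − 20 = 3 hours of slack.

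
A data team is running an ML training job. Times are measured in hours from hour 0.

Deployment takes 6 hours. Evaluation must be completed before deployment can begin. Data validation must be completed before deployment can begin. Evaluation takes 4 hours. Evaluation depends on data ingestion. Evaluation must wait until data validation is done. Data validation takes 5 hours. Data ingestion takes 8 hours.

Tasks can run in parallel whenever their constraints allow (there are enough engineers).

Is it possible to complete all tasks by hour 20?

Nothing blocks data validation, so it runs from hour 0 to hour 5.
Data ingestion has no prerequisites, so it starts at hour 0 and finishes at hour 8.
Evaluation has to wait for data ingestion (finishes hour 8); data validation (finishes hour 5). The latest of these is hour 8, so evaluation runs hour 8 to 8 + 4 = hour 12.
Deployment has to wait for evaluation (finishes hour 12); data validation (finishes hour 5). The latest of these is hour 12, so deployment runs hour 12 to 12 + 6 = hour 18.
Every task is finished by hour 18, which is no later than the deadline of 20, so the schedule is feasible.

Yes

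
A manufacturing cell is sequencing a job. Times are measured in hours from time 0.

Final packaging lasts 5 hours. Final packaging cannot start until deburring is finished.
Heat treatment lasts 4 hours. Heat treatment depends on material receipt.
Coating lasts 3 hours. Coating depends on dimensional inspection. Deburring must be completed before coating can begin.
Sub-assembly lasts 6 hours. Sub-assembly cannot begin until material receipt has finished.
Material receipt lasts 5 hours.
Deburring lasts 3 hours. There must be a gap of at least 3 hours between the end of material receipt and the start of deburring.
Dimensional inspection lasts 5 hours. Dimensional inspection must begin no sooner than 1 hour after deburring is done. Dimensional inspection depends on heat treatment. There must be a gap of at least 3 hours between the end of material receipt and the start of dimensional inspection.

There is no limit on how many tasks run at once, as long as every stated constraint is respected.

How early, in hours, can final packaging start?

Material receipt has no prerequisites, so it starts at hour 0 and finishes at hour 5.
Deburring waits on material receipt (finishes hour 5, plus 3-hour gap → hour 8), so it starts at hour 8 and finishes at 8 + 3 = hour 11.
Final packaging waits on deburring (finishes hour 11), so the earliest it can start is hour 11.

11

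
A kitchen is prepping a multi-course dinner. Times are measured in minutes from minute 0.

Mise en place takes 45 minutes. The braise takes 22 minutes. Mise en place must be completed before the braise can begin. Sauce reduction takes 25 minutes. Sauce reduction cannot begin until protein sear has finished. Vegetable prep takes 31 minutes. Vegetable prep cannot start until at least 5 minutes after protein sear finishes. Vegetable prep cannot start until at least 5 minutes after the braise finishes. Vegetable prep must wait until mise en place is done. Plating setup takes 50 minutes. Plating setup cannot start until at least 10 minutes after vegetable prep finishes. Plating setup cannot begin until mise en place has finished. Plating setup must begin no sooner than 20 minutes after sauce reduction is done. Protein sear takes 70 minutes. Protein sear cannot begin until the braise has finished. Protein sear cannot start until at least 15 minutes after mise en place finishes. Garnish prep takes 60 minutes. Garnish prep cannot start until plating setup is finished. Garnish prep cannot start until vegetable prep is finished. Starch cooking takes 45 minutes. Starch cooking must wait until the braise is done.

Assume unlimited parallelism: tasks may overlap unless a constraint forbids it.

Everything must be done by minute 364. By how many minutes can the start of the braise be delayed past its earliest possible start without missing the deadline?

71

Mise en place can start immediately at minute 0; it finishes at minute 45.
The braise cannot begin until mise en place (finishes minute 45). It runs from minute 45 to 45 + 22 = minute 67.

Working backward from the deadline:
To finish by minute 364, garnish prep (duration 60) must start no later than minute 304.
Plating setup has to be done before garnish prep (must start by minute 304). That means finishing by minute 304, i.e. starting by 304 − 50 = minute 254.
Vegetable prep feeds plating setup (must start by minute 254, minus 10-minute gap → minute 244); garnish prep (must start by minute 304). Taking the minimum, vegetable prep must finish by minute 244 and start by 244 − 31 = minute 213.
Since plating setup (must start by minute 254, minus 20-minute gap → minute 234) depends on it, sauce reduction must finish by minute 234. Backing off its 25-minute duration gives a latest start of minute 209.
For protein sear: vegetable prep (must start by minute 213, minus 5-minute gap → minute 208); sauce reduction (must start by minute 209). The most restrictive is minute 208; with a 70-minute duration, protein sear must start by minute 138.
Nothing follows starch cooking; the deadline of minute 364 is its only limit. It must start by 364 − 45 = minute 319.
For the braise: protein sear (must start by minute 138); vegetable prep (must start by minute 213, minus 5-minute gap → minute 208); starch cooking (must start by minute 319). The most restrictive is minute 138; with a 22-minute duration, the braise must start by minute 116.
So the braise can start as early as minute 45 and as late as minute 116, giving 116 − 45 = 71 minutes of slack.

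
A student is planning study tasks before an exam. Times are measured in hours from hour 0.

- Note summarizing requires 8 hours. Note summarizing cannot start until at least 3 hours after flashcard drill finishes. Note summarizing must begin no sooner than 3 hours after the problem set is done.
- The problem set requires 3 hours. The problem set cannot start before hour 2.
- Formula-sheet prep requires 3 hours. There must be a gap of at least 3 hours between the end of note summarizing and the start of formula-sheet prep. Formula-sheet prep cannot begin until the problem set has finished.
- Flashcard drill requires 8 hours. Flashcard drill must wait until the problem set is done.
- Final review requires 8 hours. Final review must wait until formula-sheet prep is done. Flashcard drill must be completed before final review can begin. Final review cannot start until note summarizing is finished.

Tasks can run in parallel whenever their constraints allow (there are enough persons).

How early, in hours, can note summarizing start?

The problem set waits on its own release at hour 2, so it starts at hour 2 and finishes at 2 + 3 = hour 5.
After the problem set (finishes hour 5), flashcard drill can start at hour 5 and finishes at hour 13.
Note summarizing waits on flashcard drill (finishes hour 13, plus 3-hour gap → hour 16); the problem set (finishes hour 5, plus 3-hour gap → hour 8). The latest of these is hour 16, which is the earliest note summarizing can start.

16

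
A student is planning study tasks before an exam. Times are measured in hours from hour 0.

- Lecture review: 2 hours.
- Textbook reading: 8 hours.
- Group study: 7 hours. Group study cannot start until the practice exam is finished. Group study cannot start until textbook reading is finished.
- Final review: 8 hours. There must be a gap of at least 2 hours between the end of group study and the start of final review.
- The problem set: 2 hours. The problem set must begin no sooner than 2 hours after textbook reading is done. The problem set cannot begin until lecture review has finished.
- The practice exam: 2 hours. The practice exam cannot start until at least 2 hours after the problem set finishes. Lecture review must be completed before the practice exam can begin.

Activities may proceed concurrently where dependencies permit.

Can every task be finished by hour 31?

Nothing blocks lecture review, so it runs from hour 0 to hour 2.
Nothing blocks textbook reading, so it runs from hour 0 to hour 8.
The problem set cannot start until textbook reading (finishes hour 8, plus 2-hour gap → hour 10); lecture review (finishes hour 2). The controlling bound is hour 10, so the problem set finishes at 10 + 2 = hour 12.
The practice exam has to wait for the problem set (finishes hour 12, plus 2-hour gap → hour 14); lecture review (finishes hour 2). The latest of these is hour 14, so the practice exam runs hour 14 to 14 + 2 = hour 16.
For group study: the practice exam (finishes hour 16); textbook reading (finishes hour 8). Taking the maximum gives a start of hour 16, and it finishes at 16 + 7 = hour 23.
Final review waits on group study (finishes hour 23, plus 2-hour gap → hour 25), so it starts at hour 25 and finishes at 25 + 8 = hour 33.
The earliest everything can be done is hour 33, which is after the deadline of 31, so it is not possible.

No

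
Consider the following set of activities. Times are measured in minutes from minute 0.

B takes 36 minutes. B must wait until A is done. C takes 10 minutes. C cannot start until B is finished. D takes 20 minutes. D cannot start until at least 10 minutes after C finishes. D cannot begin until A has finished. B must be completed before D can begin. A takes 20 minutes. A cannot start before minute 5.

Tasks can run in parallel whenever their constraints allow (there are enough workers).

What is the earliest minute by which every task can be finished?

101

After its own release at minute 5, A can start at minute 5 and finishes at minute 25.
B waits on A (finishes minute 25), so it starts at minute 25 and finishes at 25 + 36 = minute 61.
C waits on B (finishes minute 61), so it starts at minute 61 and finishes at 61 + 10 = minute 71.
D cannot start until C (finishes minute 71, plus 10-minute gap → minute 81); A (finishes minute 25); B (finishes minute 61). The controlling bound is minute 81, so D finishes at 81 + 20 = minute 101.
All tasks are finished once the last one completes. Finish times: A at 25, B at 61, C at 71, D at 101. The latest is minute 101.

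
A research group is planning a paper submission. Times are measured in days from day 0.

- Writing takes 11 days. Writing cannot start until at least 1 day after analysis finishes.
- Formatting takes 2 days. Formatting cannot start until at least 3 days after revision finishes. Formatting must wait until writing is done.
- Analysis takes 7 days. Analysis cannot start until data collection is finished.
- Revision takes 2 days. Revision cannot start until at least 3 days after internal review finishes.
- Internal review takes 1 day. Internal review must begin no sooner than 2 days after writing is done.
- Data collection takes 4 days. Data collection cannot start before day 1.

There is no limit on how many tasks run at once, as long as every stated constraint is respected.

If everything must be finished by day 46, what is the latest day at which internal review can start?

To finish by day 46, formatting (duration 2) must start no later than day 44.
Revision must finish before formatting (must start by day 44, minus 3-day gap → day 41). With a 2-day duration, revision must start by 41 − 2 = day 39.
Internal review feeds into revision (must start by day 39, minus 3-day gap → day 36); so internal review must finish by day 36 and therefore start by day 35.

35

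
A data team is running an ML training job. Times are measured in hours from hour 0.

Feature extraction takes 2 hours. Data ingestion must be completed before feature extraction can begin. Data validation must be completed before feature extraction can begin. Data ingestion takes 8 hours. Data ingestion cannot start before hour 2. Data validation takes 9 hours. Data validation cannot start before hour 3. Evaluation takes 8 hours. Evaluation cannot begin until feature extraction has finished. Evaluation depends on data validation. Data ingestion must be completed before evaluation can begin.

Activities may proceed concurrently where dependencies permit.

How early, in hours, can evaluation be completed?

After its own release at hour 3, data validation can start at hour 3 and finishes at hour 12.
Data ingestion waits on its own release at hour 2, so it starts at hour 2 and finishes at 2 + 8 = hour 10.
Feature extraction needs all of data ingestion (finishes hour 10); data validation (finishes hour 12). That puts its earliest start at hour 12; it finishes at 12 + 2 = hour 14.
Evaluation has to wait for feature extraction (finishes hour 14); data validation (finishes hour 12); data ingestion (finishes hour 10). The latest of these is hour 14, so evaluation runs hour 14 to 14 + 8 = hour 22.

22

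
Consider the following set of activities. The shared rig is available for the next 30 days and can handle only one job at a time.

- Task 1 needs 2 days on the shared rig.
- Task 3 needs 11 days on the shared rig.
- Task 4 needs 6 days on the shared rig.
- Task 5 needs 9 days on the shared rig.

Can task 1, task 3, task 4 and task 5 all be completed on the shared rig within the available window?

Yes

Running back to back, the jobs need 2 + 11 + 6 + 9 = 28 days on the shared rig.
Since 28 ≤ 30, they fit within the window.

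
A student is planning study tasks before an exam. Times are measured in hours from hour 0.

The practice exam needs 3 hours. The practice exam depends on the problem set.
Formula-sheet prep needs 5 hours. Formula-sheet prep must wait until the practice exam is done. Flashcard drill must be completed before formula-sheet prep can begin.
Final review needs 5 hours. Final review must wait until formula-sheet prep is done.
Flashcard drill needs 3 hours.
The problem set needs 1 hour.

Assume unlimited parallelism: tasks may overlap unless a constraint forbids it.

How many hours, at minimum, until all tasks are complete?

14

Nothing blocks flashcard drill, so it runs from hour 0 to hour 3.
Nothing blocks the problem set, so it runs from hour 0 to hour 1.
The practice exam cannot begin until the problem set (finishes hour 1). It runs from hour 1 to 1 + 3 = hour 4.
For formula-sheet prep: the practice exam (finishes hour 4); flashcard drill (finishes hour 3). Taking the maximum gives a start of hour 4, and it finishes at 4 + 5 = hour 9.
Final review waits on formula-sheet prep (finishes hour 9), so it starts at hour 9 and finishes at 9 + 5 = hour 14.
All tasks are finished once the last one completes. Finish times: The problem set at 1, Flashcard drill at 3, The practice exam at 4, Formula-sheet prep at 9, Final review at 14. The latest is hour 14.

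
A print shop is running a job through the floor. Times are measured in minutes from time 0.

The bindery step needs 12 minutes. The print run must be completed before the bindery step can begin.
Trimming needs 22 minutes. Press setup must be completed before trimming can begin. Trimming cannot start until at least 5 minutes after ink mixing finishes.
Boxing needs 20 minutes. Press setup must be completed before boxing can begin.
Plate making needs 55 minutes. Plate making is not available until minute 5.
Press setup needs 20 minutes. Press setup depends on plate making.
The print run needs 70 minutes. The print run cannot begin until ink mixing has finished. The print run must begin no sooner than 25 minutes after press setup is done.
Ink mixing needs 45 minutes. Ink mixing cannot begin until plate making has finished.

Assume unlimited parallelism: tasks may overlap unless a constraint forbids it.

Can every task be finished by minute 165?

Plate making waits on its own release at minute 5, so it starts at minute 5 and finishes at 5 + 55 = minute 60.
After plate making (finishes minute 60), press setup can start at minute 60 and finishes at minute 80.
After press setup (finishes minute 80), boxing can start at minute 80 and finishes at minute 100.
After plate making (finishes minute 60), ink mixing can start at minute 60 and finishes at minute 105.
Trimming cannot start until press setup (finishes minute 80); ink mixing (finishes minute 105, plus 5-minute gap → minute 110). The controlling bound is minute 110, so trimming finishes at 110 + 22 = minute 132.
For the print run: ink mixing (finishes minute 105); press setup (finishes minute 80, plus 25-minute gap → minute 105). Taking the maximum gives a start of minute 105, and it finishes at 105 + 70 = minute 175.
The bindery step cannot begin until the print run (finishes minute 175). It runs from minute 175 to 175 + 12 = minute 187.
The earliest everything can be done is minute 187, which is after the deadline of 165, so it is not possible.

No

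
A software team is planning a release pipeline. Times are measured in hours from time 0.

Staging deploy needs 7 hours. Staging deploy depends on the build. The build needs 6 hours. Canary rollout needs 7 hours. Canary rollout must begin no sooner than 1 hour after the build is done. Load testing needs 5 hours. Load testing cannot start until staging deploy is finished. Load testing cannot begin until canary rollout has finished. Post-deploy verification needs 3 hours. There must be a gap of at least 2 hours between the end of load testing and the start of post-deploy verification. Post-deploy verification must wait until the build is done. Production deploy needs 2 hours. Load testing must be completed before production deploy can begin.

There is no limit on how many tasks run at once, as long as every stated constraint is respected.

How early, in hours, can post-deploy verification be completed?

Nothing blocks the build, so it runs from hour 0 to hour 6.
After the build (finishes hour 6, plus 1-hour gap → hour 7), canary rollout can start at hour 7 and finishes at hour 14.
Staging deploy waits on the build (finishes hour 6), so it starts at hour 6 and finishes at 6 + 7 = hour 13.
For load testing: staging deploy (finishes hour 13); canary rollout (finishes hour 14). Taking the maximum gives a start of hour 14, and it finishes at 14 + 5 = hour 19.
Post-deploy verification cannot start until load testing (finishes hour 19, plus 2-hour gap → hour 21); the build (finishes hour 6). The controlling bound is hour 21, so post-deploy verification finishes at 21 + 3 = hour 24.

24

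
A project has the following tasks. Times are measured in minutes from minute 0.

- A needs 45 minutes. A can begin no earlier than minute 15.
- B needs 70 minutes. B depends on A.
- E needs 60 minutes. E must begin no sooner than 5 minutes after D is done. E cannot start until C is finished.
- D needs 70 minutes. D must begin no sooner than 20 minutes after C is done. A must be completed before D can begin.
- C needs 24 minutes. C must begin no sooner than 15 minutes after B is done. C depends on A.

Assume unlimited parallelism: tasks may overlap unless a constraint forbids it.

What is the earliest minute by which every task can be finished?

324

A cannot begin until its own release at minute 15. It runs from minute 15 to 15 + 45 = minute 60.
B waits on A (finishes minute 60), so it starts at minute 60 and finishes at 60 + 70 = minute 130.
C needs all of B (finishes minute 130, plus 15-minute gap → minute 145); A (finishes minute 60). That puts its earliest start at minute 145; it finishes at 145 + 24 = minute 169.
For D: C (finishes minute 169, plus 20-minute gap → minute 189); A (finishes minute 60). Taking the maximum gives a start of minute 189, and it finishes at 189 + 70 = minute 259.
E needs all of D (finishes minute 259, plus 5-minute gap → minute 264); C (finishes minute 169). That puts its earliest start at minute 264; it finishes at 264 + 60 = minute 324.
All tasks are finished once the last one completes. Finish times: A at 60, B at 130, C at 169, D at 259, E at 324. The latest is minute 324.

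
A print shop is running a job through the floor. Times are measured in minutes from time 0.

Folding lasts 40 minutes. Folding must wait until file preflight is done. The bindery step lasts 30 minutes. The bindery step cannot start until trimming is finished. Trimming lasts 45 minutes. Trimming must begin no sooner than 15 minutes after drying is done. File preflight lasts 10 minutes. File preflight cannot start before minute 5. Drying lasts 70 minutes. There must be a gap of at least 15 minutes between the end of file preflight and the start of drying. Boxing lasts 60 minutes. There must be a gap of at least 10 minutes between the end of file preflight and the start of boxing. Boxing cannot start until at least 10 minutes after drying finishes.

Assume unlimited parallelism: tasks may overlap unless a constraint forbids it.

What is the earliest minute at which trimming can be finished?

File preflight waits on its own release at minute 5, so it starts at minute 5 and finishes at 5 + 10 = minute 15.
Drying cannot begin until file preflight (finishes minute 15, plus 15-minute gap → minute 30). It runs from minute 30 to 30 + 70 = minute 100.
Trimming cannot begin until drying (finishes minute 100, plus 15-minute gap → minute 115). It runs from minute 115 to 115 + 45 = minute 160.

160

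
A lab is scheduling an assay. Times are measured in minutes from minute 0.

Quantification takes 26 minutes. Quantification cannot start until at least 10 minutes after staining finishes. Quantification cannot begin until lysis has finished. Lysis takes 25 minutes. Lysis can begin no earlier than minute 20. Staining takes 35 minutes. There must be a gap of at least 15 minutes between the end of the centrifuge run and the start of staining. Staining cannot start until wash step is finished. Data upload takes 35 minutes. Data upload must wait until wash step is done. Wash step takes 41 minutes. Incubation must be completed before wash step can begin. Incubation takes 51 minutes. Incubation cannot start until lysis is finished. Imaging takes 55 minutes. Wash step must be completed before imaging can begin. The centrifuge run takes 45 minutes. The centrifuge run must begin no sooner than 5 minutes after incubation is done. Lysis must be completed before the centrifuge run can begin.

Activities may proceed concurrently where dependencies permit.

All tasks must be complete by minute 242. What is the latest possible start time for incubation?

55

Nothing follows quantification; the deadline of minute 242 is its only limit. It must start by 242 − 26 = minute 216.
Staining has to be done before quantification (must start by minute 216, minus 10-minute gap → minute 206). That means finishing by minute 206, i.e. starting by 206 − 35 = minute 171.
The centrifuge run feeds into staining (must start by minute 171, minus 15-minute gap → minute 156); so the centrifuge run must finish by minute 156 and therefore start by minute 111.
To finish by minute 242, imaging (duration 55) must start no later than minute 187.
Nothing follows data upload; the deadline of minute 242 is its only limit. It must start by 242 − 35 = minute 207.
Wash step feeds staining (must start by minute 171); imaging (must start by minute 187); data upload (must start by minute 207). Taking the minimum, wash step must finish by minute 171 and start by 171 − 41 = minute 130.
Incubation must finish in time for the centrifuge run (must start by minute 111, minus 5-minute gap → minute 106); wash step (must start by minute 130). The tightest is minute 106, so incubation must start by 106 − 51 = minute 55.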